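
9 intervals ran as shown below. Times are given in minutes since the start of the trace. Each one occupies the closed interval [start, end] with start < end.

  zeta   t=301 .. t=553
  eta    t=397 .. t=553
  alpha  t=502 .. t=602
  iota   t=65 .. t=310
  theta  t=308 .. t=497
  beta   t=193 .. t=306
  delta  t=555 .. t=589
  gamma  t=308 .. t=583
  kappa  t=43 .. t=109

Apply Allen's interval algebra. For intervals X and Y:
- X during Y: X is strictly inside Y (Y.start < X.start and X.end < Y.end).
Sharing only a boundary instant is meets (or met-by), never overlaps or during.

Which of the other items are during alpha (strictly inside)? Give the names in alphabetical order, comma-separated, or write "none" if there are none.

Target alpha = [t=502, t=602].
beta [t=193, t=306] → before → no.
delta [t=555, t=589] → during → yes.
eta [t=397, t=553] → overlaps → no.
gamma [t=308, t=583] → overlaps → no.
iota [t=65, t=310] → before → no.
kappa [t=43, t=109] → before → no.
theta [t=308, t=497] → before → no.
zeta [t=301, t=553] → overlaps → no.
Result: delta.

delta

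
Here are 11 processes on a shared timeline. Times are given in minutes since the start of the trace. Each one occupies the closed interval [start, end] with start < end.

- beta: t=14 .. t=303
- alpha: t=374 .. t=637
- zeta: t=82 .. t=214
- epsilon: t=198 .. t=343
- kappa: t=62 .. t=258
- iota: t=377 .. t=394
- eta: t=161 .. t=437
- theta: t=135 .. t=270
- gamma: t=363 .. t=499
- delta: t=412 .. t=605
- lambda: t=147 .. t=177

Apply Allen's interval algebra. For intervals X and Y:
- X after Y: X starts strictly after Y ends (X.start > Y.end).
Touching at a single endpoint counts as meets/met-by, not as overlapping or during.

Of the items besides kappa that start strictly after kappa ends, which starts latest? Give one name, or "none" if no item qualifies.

Target kappa = [t=62, t=258].
alpha [t=374, t=637] → after → candidate.
beta [t=14, t=303] → contains → excluded.
delta [t=412, t=605] → after → candidate.
epsilon [t=198, t=343] → overlapped-by → excluded.
eta [t=161, t=437] → overlapped-by → excluded.
gamma [t=363, t=499] → after → candidate.
iota [t=377, t=394] → after → candidate.
lambda [t=147, t=177] → during → excluded.
theta [t=135, t=270] → overlapped-by → excluded.
zeta [t=82, t=214] → during → excluded.
Among candidates, latest start is t=412 → delta.

delta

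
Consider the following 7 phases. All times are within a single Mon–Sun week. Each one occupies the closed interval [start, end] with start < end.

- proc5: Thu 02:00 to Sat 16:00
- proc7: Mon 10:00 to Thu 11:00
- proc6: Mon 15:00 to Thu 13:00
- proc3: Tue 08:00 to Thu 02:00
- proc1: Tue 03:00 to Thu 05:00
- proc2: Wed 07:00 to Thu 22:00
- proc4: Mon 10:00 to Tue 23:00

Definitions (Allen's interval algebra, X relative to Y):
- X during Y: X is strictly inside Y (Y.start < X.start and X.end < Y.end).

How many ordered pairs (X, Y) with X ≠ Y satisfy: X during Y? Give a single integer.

5

Checking all 42 ordered pairs for relation 'during'; matching pairs in alphabetical order:
(proc1, proc6): proc1 during proc6 ✓
(proc1, proc7): proc1 during proc7 ✓
(proc3, proc1): proc3 during proc1 ✓
(proc3, proc6): proc3 during proc6 ✓
(proc3, proc7): proc3 during proc7 ✓
Count: 5.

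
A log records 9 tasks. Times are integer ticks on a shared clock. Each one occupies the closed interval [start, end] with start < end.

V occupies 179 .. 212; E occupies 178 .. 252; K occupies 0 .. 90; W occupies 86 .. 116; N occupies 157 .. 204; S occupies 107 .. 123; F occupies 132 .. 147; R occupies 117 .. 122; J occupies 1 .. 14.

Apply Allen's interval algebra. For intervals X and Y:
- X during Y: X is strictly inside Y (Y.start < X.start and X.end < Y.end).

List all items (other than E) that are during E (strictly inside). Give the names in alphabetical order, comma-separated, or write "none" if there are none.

V

Target E = [178, 252].
F [132, 147] → before → no.
J [1, 14] → before → no.
K [0, 90] → before → no.
N [157, 204] → overlaps → no.
R [117, 122] → before → no.
S [107, 123] → before → no.
V [179, 212] → during → yes.
W [86, 116] → before → no.
Result: V.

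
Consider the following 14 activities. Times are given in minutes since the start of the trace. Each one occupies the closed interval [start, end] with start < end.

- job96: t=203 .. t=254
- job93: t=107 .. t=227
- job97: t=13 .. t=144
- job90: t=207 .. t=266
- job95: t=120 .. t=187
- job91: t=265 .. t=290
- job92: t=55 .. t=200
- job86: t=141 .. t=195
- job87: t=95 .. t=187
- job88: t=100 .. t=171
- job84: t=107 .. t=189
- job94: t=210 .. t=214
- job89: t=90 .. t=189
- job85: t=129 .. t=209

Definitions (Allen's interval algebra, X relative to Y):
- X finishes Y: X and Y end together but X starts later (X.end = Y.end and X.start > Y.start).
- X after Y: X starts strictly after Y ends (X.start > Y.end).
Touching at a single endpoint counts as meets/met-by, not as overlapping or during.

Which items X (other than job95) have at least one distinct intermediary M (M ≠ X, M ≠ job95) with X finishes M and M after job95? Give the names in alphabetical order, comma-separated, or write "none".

Target job95 = [t=120, t=187].
Intermediaries M with M after job95: job90, job91, job94, job96.
Via job90 — items with X finishes job90: none.
Via job91 — items with X finishes job91: none.
Via job94 — items with X finishes job94: none.
Via job96 — items with X finishes job96: none.
Union: none.

none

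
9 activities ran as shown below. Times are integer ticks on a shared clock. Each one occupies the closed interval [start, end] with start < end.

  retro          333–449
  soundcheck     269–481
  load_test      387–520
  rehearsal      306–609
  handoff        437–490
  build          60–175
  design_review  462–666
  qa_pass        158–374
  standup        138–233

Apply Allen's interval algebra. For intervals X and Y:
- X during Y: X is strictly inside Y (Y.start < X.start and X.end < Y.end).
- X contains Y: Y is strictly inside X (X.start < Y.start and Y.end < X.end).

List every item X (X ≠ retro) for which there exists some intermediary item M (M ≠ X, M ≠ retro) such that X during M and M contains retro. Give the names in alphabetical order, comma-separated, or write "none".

Target retro = [333, 449].
Intermediaries M with M contains retro: rehearsal, soundcheck.
Via rehearsal — items with X during rehearsal: handoff, load_test.
Via soundcheck — items with X during soundcheck: none.
Union: handoff, load_test.

handoff, load_test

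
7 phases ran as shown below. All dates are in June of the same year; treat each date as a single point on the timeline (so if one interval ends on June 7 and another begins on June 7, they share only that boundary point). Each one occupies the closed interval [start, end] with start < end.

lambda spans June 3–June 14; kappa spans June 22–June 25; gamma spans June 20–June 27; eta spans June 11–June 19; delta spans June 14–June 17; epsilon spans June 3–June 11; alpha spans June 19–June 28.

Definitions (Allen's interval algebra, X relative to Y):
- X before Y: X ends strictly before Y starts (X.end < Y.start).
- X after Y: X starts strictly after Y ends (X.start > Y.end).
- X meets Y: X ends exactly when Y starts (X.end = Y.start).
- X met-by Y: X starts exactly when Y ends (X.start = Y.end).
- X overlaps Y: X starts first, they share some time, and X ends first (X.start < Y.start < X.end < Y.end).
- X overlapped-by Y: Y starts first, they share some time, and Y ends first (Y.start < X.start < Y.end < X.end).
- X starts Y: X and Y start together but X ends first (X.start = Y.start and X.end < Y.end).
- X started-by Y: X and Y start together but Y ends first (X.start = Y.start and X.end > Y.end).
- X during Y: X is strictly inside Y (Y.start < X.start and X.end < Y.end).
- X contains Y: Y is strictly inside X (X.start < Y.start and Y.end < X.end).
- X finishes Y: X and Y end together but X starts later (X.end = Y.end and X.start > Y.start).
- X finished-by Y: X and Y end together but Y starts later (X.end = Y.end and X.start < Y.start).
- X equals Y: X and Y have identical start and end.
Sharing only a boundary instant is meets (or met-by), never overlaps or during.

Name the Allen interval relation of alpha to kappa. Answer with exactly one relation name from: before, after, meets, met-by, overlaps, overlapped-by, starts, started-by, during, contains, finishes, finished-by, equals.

contains

alpha = [June 19, June 28]; kappa = [June 22, June 25].
Compare endpoints: alpha.start < kappa.start, alpha.start < kappa.end, alpha.end > kappa.start, alpha.end > kappa.end.
That pattern is 'contains'.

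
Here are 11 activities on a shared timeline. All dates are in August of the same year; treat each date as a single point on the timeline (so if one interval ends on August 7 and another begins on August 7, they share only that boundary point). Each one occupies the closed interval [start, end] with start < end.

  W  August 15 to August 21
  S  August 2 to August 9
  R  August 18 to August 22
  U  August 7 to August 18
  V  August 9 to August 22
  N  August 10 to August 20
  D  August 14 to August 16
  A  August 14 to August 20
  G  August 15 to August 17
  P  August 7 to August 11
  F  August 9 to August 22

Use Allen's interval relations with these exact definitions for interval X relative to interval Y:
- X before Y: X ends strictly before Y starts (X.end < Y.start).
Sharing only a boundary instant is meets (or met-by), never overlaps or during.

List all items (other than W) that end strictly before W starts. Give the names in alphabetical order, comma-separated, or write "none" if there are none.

Target W = [August 15, August 21].
A [August 14, August 20] → overlaps → no.
D [August 14, August 16] → overlaps → no.
F [August 9, August 22] → contains → no.
G [August 15, August 17] → starts → no.
N [August 10, August 20] → overlaps → no.
P [August 7, August 11] → before → yes.
R [August 18, August 22] → overlapped-by → no.
S [August 2, August 9] → before → yes.
U [August 7, August 18] → overlaps → no.
V [August 9, August 22] → contains → no.
Result: P, S.

P, S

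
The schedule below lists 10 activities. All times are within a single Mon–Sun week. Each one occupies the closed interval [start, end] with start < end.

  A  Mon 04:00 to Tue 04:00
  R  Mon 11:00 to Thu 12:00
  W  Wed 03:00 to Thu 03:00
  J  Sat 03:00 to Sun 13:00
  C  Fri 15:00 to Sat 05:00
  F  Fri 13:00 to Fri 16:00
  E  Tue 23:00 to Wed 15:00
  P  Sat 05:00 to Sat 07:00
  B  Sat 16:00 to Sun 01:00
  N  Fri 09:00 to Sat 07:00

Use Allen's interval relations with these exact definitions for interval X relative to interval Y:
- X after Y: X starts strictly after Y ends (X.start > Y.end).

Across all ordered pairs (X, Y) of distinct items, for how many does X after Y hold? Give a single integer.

Checking all 90 ordered pairs for relation 'after'; matching pairs in alphabetical order:
(B, A): B after A ✓
(B, C): B after C ✓
(B, E): B after E ✓
(B, F): B after F ✓
(B, N): B after N ✓
(B, P): B after P ✓
(B, R): B after R ✓
(B, W): B after W ✓
(C, A): C after A ✓
(C, E): C after E ✓
(C, R): C after R ✓
(C, W): C after W ✓
(E, A): E after A ✓
(F, A): F after A ✓
(F, E): F after E ✓
(F, R): F after R ✓
(F, W): F after W ✓
(J, A): J after A ✓
(J, E): J after E ✓
(J, F): J after F ✓
(J, R): J after R ✓
(J, W): J after W ✓
(N, A): N after A ✓
(N, E): N after E ✓
... plus 8 further pairs not listed.
Count: 32.

32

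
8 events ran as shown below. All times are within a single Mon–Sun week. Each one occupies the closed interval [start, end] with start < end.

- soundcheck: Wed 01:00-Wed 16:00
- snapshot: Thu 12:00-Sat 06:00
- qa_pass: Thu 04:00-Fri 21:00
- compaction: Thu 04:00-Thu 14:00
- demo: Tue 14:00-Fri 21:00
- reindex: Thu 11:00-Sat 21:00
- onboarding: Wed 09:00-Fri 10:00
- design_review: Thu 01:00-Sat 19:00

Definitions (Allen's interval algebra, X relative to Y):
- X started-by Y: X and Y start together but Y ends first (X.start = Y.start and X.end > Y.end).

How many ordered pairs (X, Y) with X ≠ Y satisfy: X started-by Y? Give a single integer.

1

Checking all 56 ordered pairs for relation 'started-by'; matching pairs in alphabetical order:
(qa_pass, compaction): qa_pass started-by compaction ✓
Count: 1.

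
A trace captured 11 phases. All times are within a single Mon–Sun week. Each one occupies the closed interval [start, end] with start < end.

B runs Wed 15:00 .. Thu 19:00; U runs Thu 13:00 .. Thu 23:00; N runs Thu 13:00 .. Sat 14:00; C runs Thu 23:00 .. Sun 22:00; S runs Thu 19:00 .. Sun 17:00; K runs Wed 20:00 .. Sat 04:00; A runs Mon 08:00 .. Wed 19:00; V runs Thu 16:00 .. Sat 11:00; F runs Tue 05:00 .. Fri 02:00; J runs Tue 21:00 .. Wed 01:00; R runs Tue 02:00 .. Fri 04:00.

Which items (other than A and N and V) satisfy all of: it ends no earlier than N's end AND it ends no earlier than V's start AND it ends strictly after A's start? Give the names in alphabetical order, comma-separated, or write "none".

C, S

Conditions: its end is no earlier than N's end (X.end >= Sat 14:00) AND its end is no earlier than V's start (X.end >= Thu 16:00) AND its end is strictly after A's start (X.end > Mon 08:00).
B: end Thu 19:00 >= Sat 14:00? ✗; end Thu 19:00 >= Thu 16:00? ✓; end Thu 19:00 > Mon 08:00? ✓ → no.
C: end Sun 22:00 >= Sat 14:00? ✓; end Sun 22:00 >= Thu 16:00? ✓; end Sun 22:00 > Mon 08:00? ✓ → yes.
F: end Fri 02:00 >= Sat 14:00? ✗; end Fri 02:00 >= Thu 16:00? ✓; end Fri 02:00 > Mon 08:00? ✓ → no.
J: end Wed 01:00 >= Sat 14:00? ✗; end Wed 01:00 >= Thu 16:00? ✗; end Wed 01:00 > Mon 08:00? ✓ → no.
K: end Sat 04:00 >= Sat 14:00? ✗; end Sat 04:00 >= Thu 16:00? ✓; end Sat 04:00 > Mon 08:00? ✓ → no.
R: end Fri 04:00 >= Sat 14:00? ✗; end Fri 04:00 >= Thu 16:00? ✓; end Fri 04:00 > Mon 08:00? ✓ → no.
S: end Sun 17:00 >= Sat 14:00? ✓; end Sun 17:00 >= Thu 16:00? ✓; end Sun 17:00 > Mon 08:00? ✓ → yes.
U: end Thu 23:00 >= Sat 14:00? ✗; end Thu 23:00 >= Thu 16:00? ✓; end Thu 23:00 > Mon 08:00? ✓ → no.
Result: C, S.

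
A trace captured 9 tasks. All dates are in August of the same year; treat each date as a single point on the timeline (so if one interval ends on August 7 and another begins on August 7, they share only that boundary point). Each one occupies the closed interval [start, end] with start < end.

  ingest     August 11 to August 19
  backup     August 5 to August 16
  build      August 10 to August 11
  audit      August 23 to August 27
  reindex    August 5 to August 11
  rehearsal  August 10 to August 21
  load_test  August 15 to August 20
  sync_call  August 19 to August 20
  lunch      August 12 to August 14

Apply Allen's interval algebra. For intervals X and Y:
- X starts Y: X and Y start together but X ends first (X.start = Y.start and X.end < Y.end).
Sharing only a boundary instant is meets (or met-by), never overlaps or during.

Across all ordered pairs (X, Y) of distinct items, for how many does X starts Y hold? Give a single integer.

2

Checking all 72 ordered pairs for relation 'starts'; matching pairs in alphabetical order:
(build, rehearsal): build starts rehearsal ✓
(reindex, backup): reindex starts backup ✓
Count: 2.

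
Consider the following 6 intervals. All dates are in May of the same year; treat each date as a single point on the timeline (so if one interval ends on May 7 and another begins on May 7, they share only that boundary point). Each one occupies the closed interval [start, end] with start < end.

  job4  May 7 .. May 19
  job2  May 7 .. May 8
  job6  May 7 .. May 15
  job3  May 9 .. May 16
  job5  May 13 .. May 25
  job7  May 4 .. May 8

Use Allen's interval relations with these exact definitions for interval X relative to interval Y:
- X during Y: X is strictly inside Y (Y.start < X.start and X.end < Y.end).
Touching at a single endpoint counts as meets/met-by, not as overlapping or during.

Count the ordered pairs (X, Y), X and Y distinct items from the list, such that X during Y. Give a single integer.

Checking all 30 ordered pairs for relation 'during'; matching pairs in alphabetical order:
(job3, job4): job3 during job4 ✓
Count: 1.

1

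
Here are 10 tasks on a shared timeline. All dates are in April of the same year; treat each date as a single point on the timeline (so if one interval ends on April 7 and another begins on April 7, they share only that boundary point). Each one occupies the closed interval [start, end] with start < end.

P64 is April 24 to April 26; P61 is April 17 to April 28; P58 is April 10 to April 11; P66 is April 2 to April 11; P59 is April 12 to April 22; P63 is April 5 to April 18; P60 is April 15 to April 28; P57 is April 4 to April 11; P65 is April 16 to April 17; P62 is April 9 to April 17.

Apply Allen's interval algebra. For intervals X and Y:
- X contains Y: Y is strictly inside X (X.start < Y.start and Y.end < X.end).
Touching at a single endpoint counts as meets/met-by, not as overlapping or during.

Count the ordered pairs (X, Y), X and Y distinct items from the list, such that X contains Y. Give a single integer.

8

Checking all 90 ordered pairs for relation 'contains'; matching pairs in alphabetical order:
(P59, P65): P59 contains P65 ✓
(P60, P64): P60 contains P64 ✓
(P60, P65): P60 contains P65 ✓
(P61, P64): P61 contains P64 ✓
(P62, P58): P62 contains P58 ✓
(P63, P58): P63 contains P58 ✓
(P63, P62): P63 contains P62 ✓
(P63, P65): P63 contains P65 ✓
Count: 8.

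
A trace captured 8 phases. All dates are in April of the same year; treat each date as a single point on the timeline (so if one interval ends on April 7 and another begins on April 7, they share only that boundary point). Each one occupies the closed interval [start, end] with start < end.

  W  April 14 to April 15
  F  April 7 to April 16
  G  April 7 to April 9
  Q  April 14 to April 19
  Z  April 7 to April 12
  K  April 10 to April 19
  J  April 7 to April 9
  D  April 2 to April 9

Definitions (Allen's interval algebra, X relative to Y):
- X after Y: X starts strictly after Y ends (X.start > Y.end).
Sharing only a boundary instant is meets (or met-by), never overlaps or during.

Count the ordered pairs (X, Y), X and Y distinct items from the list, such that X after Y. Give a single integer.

11

Checking all 56 ordered pairs for relation 'after'; matching pairs in alphabetical order:
(K, D): K after D ✓
(K, G): K after G ✓
(K, J): K after J ✓
(Q, D): Q after D ✓
(Q, G): Q after G ✓
(Q, J): Q after J ✓
(Q, Z): Q after Z ✓
(W, D): W after D ✓
(W, G): W after G ✓
(W, J): W after J ✓
(W, Z): W after Z ✓
Count: 11.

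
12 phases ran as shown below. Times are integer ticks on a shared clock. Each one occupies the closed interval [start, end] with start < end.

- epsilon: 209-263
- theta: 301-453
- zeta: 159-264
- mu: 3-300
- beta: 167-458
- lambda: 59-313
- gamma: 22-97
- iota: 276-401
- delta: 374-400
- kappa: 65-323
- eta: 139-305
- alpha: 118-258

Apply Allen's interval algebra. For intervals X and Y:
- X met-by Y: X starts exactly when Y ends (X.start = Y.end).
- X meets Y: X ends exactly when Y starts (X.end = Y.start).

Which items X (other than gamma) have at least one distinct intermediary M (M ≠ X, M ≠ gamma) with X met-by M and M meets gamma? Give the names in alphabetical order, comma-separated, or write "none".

Target gamma = [22, 97].
Intermediaries M with M meets gamma: none.
Union: none.

none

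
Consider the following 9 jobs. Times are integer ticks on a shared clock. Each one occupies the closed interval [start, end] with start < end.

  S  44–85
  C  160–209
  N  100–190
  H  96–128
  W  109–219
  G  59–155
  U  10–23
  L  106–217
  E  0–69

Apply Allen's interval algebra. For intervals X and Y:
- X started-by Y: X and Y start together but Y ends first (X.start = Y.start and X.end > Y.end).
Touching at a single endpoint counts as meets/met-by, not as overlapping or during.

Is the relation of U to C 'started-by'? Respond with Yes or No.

No

U = [10, 23], C = [160, 209].
Actual relation of U to C: before.
Asked whether 'started-by' holds → No.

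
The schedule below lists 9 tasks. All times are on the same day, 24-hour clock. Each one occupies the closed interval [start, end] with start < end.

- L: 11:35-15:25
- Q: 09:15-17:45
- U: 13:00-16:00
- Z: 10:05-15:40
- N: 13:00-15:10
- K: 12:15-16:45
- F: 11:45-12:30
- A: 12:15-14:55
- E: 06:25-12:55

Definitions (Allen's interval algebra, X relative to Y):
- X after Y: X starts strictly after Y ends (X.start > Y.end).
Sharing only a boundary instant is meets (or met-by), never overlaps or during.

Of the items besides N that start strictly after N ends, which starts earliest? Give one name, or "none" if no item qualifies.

none

Target N = [13:00, 15:10].
A [12:15, 14:55] → overlaps → excluded.
E [06:25, 12:55] → before → excluded.
F [11:45, 12:30] → before → excluded.
K [12:15, 16:45] → contains → excluded.
L [11:35, 15:25] → contains → excluded.
Q [09:15, 17:45] → contains → excluded.
U [13:00, 16:00] → started-by → excluded.
Z [10:05, 15:40] → contains → excluded.
No candidates → none.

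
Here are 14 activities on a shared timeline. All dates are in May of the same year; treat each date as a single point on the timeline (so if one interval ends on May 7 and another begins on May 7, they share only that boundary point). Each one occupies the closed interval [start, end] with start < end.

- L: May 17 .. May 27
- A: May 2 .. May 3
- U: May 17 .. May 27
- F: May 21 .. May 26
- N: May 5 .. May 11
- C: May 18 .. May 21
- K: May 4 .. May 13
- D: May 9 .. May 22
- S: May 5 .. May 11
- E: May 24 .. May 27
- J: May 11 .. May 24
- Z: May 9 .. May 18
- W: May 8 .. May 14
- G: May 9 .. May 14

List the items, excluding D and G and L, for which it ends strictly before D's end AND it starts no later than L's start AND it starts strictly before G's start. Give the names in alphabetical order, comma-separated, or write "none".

Conditions: its end is strictly before D's end (X.end < May 22) AND its start is no later than L's start (X.start <= May 17) AND its start is strictly before G's start (X.start < May 9).
A: end May 3 < May 22? ✓; start May 2 <= May 17? ✓; start May 2 < May 9? ✓ → yes.
C: end May 21 < May 22? ✓; start May 18 <= May 17? ✗; start May 18 < May 9? ✗ → no.
E: end May 27 < May 22? ✗; start May 24 <= May 17? ✗; start May 24 < May 9? ✗ → no.
F: end May 26 < May 22? ✗; start May 21 <= May 17? ✗; start May 21 < May 9? ✗ → no.
J: end May 24 < May 22? ✗; start May 11 <= May 17? ✓; start May 11 < May 9? ✗ → no.
K: end May 13 < May 22? ✓; start May 4 <= May 17? ✓; start May 4 < May 9? ✓ → yes.
N: end May 11 < May 22? ✓; start May 5 <= May 17? ✓; start May 5 < May 9? ✓ → yes.
S: end May 11 < May 22? ✓; start May 5 <= May 17? ✓; start May 5 < May 9? ✓ → yes.
U: end May 27 < May 22? ✗; start May 17 <= May 17? ✓; start May 17 < May 9? ✗ → no.
W: end May 14 < May 22? ✓; start May 8 <= May 17? ✓; start May 8 < May 9? ✓ → yes.
Z: end May 18 < May 22? ✓; start May 9 <= May 17? ✓; start May 9 < May 9? ✗ → no.
Result: A, K, N, S, W.

A, K, N, S, W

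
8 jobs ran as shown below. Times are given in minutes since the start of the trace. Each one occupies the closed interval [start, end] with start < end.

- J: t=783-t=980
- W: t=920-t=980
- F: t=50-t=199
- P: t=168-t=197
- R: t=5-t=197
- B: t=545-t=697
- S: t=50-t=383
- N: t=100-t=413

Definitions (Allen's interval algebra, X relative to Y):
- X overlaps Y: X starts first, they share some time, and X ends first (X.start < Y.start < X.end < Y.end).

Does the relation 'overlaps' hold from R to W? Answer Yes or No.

R = [t=5, t=197], W = [t=920, t=980].
Actual relation of R to W: before.
Asked whether 'overlaps' holds → No.

No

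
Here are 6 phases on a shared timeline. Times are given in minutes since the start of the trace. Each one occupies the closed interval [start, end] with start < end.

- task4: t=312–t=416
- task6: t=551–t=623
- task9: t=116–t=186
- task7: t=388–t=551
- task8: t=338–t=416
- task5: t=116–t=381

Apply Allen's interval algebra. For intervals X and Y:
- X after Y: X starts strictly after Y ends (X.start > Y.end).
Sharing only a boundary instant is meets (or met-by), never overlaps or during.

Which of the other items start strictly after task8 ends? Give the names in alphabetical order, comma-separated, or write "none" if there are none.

Target task8 = [t=338, t=416].
task4 [t=312, t=416] → finished-by → no.
task5 [t=116, t=381] → overlaps → no.
task6 [t=551, t=623] → after → yes.
task7 [t=388, t=551] → overlapped-by → no.
task9 [t=116, t=186] → before → no.
Result: task6.

task6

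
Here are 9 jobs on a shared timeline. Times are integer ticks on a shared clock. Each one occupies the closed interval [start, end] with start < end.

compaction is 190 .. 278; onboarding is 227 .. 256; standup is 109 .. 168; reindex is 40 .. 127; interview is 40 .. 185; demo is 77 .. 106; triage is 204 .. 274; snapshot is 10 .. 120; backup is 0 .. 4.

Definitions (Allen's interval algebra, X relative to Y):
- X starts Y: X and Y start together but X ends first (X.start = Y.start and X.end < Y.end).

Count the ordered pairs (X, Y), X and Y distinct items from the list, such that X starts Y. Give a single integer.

1

Checking all 72 ordered pairs for relation 'starts'; matching pairs in alphabetical order:
(reindex, interview): reindex starts interview ✓
Count: 1.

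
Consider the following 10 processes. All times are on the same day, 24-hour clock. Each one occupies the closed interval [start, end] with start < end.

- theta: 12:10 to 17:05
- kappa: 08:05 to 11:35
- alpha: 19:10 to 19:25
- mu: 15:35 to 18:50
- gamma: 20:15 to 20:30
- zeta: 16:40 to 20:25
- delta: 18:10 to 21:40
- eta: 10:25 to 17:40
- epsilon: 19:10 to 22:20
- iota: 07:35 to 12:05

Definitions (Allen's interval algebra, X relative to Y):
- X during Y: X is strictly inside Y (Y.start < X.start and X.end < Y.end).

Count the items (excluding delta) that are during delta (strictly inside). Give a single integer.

Target delta = [18:10, 21:40].
alpha [19:10, 19:25] → during → counts.
epsilon [19:10, 22:20] → overlapped-by → no.
eta [10:25, 17:40] → before → no.
gamma [20:15, 20:30] → during → counts.
iota [07:35, 12:05] → before → no.
kappa [08:05, 11:35] → before → no.
mu [15:35, 18:50] → overlaps → no.
theta [12:10, 17:05] → before → no.
zeta [16:40, 20:25] → overlaps → no.
Total: 2.

2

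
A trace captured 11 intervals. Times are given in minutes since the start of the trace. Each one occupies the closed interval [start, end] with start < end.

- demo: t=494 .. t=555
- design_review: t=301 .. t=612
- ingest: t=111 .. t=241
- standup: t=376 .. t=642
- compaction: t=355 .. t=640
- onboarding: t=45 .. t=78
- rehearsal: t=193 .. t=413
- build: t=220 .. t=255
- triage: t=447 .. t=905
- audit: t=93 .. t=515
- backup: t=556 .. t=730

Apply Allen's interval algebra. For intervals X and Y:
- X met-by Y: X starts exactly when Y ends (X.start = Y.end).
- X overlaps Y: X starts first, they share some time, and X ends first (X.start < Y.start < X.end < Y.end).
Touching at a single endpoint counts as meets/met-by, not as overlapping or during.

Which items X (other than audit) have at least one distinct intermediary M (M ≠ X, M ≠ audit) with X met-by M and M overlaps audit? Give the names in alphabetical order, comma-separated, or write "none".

none

Target audit = [t=93, t=515].
Intermediaries M with M overlaps audit: none.
Union: none.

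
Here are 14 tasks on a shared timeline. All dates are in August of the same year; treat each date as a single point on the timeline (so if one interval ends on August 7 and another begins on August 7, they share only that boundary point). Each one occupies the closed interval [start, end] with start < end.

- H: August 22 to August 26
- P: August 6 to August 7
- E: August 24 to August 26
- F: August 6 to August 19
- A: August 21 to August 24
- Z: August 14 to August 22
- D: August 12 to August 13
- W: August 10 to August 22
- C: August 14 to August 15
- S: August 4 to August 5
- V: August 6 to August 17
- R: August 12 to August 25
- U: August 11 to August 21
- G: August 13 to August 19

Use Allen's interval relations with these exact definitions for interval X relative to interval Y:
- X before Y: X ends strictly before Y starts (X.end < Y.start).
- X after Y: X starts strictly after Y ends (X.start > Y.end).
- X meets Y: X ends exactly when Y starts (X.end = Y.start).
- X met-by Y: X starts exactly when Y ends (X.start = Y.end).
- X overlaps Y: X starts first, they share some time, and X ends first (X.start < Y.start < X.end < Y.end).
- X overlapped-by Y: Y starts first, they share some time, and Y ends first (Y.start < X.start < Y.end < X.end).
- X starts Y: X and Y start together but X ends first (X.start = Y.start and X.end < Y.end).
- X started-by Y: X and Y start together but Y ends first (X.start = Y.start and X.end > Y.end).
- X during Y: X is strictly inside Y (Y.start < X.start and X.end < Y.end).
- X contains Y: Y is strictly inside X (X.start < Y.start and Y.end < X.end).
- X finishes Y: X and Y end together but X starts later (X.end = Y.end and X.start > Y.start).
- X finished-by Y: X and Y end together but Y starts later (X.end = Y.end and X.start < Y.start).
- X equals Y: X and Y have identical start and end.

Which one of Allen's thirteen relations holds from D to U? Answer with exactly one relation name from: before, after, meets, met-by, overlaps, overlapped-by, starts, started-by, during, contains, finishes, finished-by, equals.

during

D = [August 12, August 13]; U = [August 11, August 21].
Compare endpoints: D.start > U.start, D.start < U.end, D.end > U.start, D.end < U.end.
That pattern is 'during'.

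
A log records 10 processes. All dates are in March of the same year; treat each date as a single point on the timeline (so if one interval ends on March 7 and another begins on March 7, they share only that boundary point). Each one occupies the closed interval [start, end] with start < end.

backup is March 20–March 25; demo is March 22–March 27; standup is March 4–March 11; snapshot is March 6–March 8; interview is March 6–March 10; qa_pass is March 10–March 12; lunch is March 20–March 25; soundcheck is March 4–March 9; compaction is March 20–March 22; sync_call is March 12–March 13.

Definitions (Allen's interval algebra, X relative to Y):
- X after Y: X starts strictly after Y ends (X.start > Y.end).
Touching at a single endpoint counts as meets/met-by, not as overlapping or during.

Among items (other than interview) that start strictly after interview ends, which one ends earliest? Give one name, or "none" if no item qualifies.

Target interview = [March 6, March 10].
backup [March 20, March 25] → after → candidate.
compaction [March 20, March 22] → after → candidate.
demo [March 22, March 27] → after → candidate.
lunch [March 20, March 25] → after → candidate.
qa_pass [March 10, March 12] → met-by → excluded.
snapshot [March 6, March 8] → starts → excluded.
soundcheck [March 4, March 9] → overlaps → excluded.
standup [March 4, March 11] → contains → excluded.
sync_call [March 12, March 13] → after → candidate.
Among candidates, earliest end is March 13 → sync_call.

sync_call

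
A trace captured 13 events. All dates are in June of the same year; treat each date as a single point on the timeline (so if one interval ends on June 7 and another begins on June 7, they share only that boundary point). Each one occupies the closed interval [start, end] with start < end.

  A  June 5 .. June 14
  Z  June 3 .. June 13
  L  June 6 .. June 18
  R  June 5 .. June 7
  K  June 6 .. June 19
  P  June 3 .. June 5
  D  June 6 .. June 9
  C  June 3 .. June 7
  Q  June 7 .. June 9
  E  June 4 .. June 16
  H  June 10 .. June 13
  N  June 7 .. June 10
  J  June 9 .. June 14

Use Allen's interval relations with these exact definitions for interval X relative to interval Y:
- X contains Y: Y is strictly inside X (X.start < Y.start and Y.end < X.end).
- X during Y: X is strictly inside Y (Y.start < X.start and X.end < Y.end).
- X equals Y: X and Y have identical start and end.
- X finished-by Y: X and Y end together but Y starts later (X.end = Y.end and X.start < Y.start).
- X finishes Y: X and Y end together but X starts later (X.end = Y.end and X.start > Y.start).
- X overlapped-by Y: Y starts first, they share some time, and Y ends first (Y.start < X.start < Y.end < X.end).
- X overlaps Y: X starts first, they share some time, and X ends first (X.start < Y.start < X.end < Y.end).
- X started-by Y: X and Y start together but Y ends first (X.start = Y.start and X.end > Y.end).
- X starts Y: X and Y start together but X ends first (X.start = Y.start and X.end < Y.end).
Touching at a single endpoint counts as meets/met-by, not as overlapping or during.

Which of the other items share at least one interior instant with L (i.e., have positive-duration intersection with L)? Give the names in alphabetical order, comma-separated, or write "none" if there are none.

Target L = [June 6, June 18].
A [June 5, June 14] → overlaps → yes.
C [June 3, June 7] → overlaps → yes.
D [June 6, June 9] → starts → yes.
E [June 4, June 16] → overlaps → yes.
H [June 10, June 13] → during → yes.
J [June 9, June 14] → during → yes.
K [June 6, June 19] → started-by → yes.
N [June 7, June 10] → during → yes.
P [June 3, June 5] → before → no.
Q [June 7, June 9] → during → yes.
R [June 5, June 7] → overlaps → yes.
Z [June 3, June 13] → overlaps → yes.
Result: A, C, D, E, H, J, K, N, Q, R, Z.

A, C, D, E, H, J, K, N, Q, R, Z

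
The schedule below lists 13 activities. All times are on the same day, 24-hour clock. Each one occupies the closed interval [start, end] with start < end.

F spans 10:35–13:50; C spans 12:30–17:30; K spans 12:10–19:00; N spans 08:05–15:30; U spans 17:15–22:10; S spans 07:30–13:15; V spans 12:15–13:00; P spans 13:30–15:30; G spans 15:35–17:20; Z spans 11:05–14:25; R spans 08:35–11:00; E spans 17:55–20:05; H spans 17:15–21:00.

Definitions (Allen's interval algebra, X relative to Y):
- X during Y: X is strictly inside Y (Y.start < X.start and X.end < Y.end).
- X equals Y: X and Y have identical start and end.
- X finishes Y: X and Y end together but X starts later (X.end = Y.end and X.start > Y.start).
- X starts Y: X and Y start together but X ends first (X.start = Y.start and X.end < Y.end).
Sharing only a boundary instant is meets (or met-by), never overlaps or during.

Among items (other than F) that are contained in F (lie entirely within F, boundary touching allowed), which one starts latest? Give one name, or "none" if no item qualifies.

V

Target F = [10:35, 13:50].
C [12:30, 17:30] → overlapped-by → excluded.
E [17:55, 20:05] → after → excluded.
G [15:35, 17:20] → after → excluded.
H [17:15, 21:00] → after → excluded.
K [12:10, 19:00] → overlapped-by → excluded.
N [08:05, 15:30] → contains → excluded.
P [13:30, 15:30] → overlapped-by → excluded.
R [08:35, 11:00] → overlaps → excluded.
S [07:30, 13:15] → overlaps → excluded.
U [17:15, 22:10] → after → excluded.
V [12:15, 13:00] → during → candidate.
Z [11:05, 14:25] → overlapped-by → excluded.
Among candidates, latest start is 12:15 → V.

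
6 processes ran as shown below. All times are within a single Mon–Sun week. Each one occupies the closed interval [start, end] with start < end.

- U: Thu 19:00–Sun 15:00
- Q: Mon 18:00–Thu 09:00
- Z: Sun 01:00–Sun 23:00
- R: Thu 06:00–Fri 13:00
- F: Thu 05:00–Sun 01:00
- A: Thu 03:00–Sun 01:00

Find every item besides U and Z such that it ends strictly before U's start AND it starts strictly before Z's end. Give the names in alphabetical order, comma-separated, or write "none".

Conditions: its end is strictly before U's start (X.end < Thu 19:00) AND its start is strictly before Z's end (X.start < Sun 23:00).
A: end Sun 01:00 < Thu 19:00? ✗; start Thu 03:00 < Sun 23:00? ✓ → no.
F: end Sun 01:00 < Thu 19:00? ✗; start Thu 05:00 < Sun 23:00? ✓ → no.
Q: end Thu 09:00 < Thu 19:00? ✓; start Mon 18:00 < Sun 23:00? ✓ → yes.
R: end Fri 13:00 < Thu 19:00? ✗; start Thu 06:00 < Sun 23:00? ✓ → no.
Result: Q.

Q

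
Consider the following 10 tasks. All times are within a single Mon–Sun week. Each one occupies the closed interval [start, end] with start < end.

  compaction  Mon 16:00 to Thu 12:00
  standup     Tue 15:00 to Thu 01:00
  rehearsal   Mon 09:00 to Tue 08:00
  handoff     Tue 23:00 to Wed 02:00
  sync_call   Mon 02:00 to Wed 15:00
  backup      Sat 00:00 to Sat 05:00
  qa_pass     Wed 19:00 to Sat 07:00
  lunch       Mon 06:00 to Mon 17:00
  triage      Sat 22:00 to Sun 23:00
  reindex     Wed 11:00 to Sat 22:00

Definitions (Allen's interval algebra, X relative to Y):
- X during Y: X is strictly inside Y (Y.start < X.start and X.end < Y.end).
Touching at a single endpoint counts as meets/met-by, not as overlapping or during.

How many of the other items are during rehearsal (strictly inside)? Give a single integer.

Target rehearsal = [Mon 09:00, Tue 08:00].
backup [Sat 00:00, Sat 05:00] → after → no.
compaction [Mon 16:00, Thu 12:00] → overlapped-by → no.
handoff [Tue 23:00, Wed 02:00] → after → no.
lunch [Mon 06:00, Mon 17:00] → overlaps → no.
qa_pass [Wed 19:00, Sat 07:00] → after → no.
reindex [Wed 11:00, Sat 22:00] → after → no.
standup [Tue 15:00, Thu 01:00] → after → no.
sync_call [Mon 02:00, Wed 15:00] → contains → no.
triage [Sat 22:00, Sun 23:00] → after → no.
Total: 0.

0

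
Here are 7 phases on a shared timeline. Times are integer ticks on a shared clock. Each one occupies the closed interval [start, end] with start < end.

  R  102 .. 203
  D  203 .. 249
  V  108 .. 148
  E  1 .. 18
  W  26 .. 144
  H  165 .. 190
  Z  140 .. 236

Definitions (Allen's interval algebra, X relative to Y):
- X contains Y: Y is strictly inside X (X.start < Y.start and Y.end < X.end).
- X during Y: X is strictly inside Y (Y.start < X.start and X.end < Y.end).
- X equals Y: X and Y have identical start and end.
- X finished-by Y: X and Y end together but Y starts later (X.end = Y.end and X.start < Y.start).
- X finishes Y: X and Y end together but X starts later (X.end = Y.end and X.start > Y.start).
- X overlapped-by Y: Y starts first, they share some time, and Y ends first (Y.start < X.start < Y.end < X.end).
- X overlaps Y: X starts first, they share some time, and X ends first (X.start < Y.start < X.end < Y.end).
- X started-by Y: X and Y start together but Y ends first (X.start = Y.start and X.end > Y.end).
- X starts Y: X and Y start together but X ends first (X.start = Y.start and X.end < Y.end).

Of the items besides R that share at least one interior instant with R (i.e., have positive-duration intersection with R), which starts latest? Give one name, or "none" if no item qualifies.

H

Target R = [102, 203].
D [203, 249] → met-by → excluded.
E [1, 18] → before → excluded.
H [165, 190] → during → candidate.
V [108, 148] → during → candidate.
W [26, 144] → overlaps → candidate.
Z [140, 236] → overlapped-by → candidate.
Among candidates, latest start is 165 → H.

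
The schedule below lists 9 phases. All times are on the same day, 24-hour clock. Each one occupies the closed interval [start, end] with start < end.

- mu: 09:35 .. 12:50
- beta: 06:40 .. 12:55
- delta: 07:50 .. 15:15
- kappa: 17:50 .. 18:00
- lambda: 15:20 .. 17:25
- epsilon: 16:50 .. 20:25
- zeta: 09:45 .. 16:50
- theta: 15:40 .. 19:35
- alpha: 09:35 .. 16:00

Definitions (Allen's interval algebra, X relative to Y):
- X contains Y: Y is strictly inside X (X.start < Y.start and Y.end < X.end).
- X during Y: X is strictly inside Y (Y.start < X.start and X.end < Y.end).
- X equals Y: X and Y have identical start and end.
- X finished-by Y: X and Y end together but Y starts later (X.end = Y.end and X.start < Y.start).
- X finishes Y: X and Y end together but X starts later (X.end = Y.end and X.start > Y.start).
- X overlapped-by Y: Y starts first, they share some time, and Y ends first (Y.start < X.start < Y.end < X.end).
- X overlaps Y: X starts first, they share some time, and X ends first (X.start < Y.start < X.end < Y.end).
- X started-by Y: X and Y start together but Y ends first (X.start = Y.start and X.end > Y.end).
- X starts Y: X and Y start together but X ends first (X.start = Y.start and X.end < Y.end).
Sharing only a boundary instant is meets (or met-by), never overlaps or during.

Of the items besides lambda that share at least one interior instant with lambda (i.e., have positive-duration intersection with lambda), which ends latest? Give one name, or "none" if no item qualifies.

epsilon

Target lambda = [15:20, 17:25].
alpha [09:35, 16:00] → overlaps → candidate.
beta [06:40, 12:55] → before → excluded.
delta [07:50, 15:15] → before → excluded.
epsilon [16:50, 20:25] → overlapped-by → candidate.
kappa [17:50, 18:00] → after → excluded.
mu [09:35, 12:50] → before → excluded.
theta [15:40, 19:35] → overlapped-by → candidate.
zeta [09:45, 16:50] → overlaps → candidate.
Among candidates, latest end is 20:25 → epsilon.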